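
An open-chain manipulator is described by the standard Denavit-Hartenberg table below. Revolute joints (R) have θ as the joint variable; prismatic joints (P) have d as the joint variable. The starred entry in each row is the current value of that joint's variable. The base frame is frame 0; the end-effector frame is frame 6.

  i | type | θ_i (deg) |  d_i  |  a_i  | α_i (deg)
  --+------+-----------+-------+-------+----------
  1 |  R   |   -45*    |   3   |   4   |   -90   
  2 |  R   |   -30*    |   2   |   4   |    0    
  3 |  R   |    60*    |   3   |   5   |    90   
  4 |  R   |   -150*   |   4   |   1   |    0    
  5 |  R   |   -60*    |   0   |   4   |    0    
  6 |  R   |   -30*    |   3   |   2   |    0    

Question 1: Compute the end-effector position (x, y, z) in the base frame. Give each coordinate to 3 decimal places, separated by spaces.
after link 1: o_1 = (2.8284, -2.8284, 3.0000)
after link 2: o_2 = (6.6921, -3.8637, 5.0000)
after link 3: o_3 = (11.8753, -4.8042, 2.5000)
after link 4: o_4 = (12.4056, -6.0417, 6.3971)
after link 5: o_5 = (11.6985, -2.5061, 8.1292)
after link 6: o_6 = (13.3716, -1.7297, 11.2272)

13.372 -1.730 11.227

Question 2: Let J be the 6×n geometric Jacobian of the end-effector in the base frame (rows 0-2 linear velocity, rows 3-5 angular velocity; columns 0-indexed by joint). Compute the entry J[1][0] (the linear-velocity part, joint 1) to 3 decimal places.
axis z_0 = ẑ; lever o_n−o_0 = (13.3716,-1.7297,11.2272)
cross product → J_v[:, 0] = (1.7297,13.3716,-0.0000)
J_ω[:, 0] = z_0
entry J[1][0] = 13.3716

13.372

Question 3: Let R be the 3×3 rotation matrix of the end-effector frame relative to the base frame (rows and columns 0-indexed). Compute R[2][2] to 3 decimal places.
0.866

End-effector z-axis (col 2 of R) = (0.3536,-0.3536,0.8660)
R[2][2] = 0.8660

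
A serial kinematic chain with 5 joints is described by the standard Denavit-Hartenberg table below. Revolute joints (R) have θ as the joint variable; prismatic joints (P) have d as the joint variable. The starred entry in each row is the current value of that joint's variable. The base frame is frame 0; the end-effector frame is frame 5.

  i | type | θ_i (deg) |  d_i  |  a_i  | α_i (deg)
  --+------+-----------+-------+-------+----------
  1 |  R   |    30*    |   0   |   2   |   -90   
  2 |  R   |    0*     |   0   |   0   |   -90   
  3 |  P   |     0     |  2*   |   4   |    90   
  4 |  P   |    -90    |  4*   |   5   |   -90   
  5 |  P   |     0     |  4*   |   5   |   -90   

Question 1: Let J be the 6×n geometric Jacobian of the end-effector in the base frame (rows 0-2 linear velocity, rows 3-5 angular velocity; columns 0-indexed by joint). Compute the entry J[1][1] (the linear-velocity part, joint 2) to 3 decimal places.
4.000

axis z_1 = (-0.5000,0.8660,0.0000); lever o_n−o_1 = (4.9282,7.4641,8.0000)
cross product → J_v[:, 1] = (6.9282,4.0000,-8.0000)
J_ω[:, 1] = z_1
entry J[1][1] = 4.0000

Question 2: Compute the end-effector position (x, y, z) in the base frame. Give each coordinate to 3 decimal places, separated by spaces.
after link 1: o_1 = (1.7321, 1.0000, 0.0000)
after link 2: o_2 = (1.7321, 1.0000, 0.0000)
after link 3: o_3 = (5.1962, 3.0000, -2.0000)
after link 4: o_4 = (3.1962, 6.4641, 3.0000)
after link 5: o_5 = (6.6603, 8.4641, 8.0000)

6.660 8.464 8.000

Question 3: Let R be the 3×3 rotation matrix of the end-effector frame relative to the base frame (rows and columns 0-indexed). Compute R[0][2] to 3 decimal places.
End-effector z-axis (col 2 of R) = (0.5000,-0.8660,-0.0000)
R[0][2] = 0.5000

0.500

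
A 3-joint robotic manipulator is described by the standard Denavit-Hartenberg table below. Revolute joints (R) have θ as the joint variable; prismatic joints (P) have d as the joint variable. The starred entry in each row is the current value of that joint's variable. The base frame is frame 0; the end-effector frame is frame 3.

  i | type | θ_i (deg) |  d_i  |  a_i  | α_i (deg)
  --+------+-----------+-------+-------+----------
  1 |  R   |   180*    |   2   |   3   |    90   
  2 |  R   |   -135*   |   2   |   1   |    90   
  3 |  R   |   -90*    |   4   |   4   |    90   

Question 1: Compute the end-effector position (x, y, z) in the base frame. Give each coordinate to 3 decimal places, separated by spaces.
0.536 -2.000 4.121

after link 1: o_1 = (-3.0000, 0.0000, 2.0000)
after link 2: o_2 = (-2.2929, 2.0000, 1.2929)
after link 3: o_3 = (0.5355, -2.0000, 4.1213)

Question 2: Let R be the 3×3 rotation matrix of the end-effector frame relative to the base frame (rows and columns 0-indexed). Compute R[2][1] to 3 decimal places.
0.707

End-effector y-axis (col 1 of R) = (0.7071,-0.0000,0.7071)
R[2][1] = 0.7071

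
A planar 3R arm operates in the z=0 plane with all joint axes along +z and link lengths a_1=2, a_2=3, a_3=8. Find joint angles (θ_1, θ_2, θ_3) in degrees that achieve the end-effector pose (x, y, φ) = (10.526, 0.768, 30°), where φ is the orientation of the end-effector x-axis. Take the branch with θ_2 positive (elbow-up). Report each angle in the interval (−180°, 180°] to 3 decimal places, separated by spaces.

wrist centre = target − a_3·(cos φ, sin φ) = (3.5978, -3.2320)
cos θ_2 = (23.3900−2²−3²)/(2·2·3) = 0.8658; θ_2 = 30.0223° (elbow-up)
β = atan2(-3.2320,3.5978) = -41.9342°; ψ = atan2(1.5010,4.5975) = 18.0811°
θ_1 = β − ψ = -60.0153°
θ_3 = φ − θ_1 − θ_2 = 59.9930° (wrapped to (-180°,180°])

-60.015 30.022 59.993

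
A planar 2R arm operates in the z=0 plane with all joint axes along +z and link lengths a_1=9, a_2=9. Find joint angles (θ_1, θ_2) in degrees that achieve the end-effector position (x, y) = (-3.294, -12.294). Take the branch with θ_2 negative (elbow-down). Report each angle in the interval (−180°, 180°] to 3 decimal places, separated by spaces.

-59.998 -90.003

cos θ_2 = (161.9929−9²−9²)/(2·9·9) = -0.0000; θ_2 = -90.0025° (elbow-down)
β = atan2(-12.2940,-3.2940) = -104.9993°; ψ = atan2(-9.0000,8.9996) = -45.0013°
θ_1 = β − ψ = -59.9980°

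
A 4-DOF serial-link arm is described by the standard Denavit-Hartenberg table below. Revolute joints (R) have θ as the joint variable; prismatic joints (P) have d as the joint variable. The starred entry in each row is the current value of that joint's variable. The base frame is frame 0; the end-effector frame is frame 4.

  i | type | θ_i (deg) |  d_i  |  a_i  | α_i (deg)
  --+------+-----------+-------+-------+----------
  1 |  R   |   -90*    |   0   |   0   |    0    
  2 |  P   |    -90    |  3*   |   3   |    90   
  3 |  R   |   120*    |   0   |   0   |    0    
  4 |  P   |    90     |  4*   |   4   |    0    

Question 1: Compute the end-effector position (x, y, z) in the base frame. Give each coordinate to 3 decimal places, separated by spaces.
after link 1: o_1 = (0.0000, 0.0000, 0.0000)
after link 2: o_2 = (-3.0000, -0.0000, 3.0000)
after link 3: o_3 = (-3.0000, -0.0000, 3.0000)
after link 4: o_4 = (0.4641, 4.0000, 1.0000)

0.464 4.000 1.000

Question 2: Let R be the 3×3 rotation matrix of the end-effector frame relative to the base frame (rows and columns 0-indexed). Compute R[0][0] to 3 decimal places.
0.866

End-effector x-axis (col 0 of R) = (0.8660,0.0000,-0.5000)
R[0][0] = 0.8660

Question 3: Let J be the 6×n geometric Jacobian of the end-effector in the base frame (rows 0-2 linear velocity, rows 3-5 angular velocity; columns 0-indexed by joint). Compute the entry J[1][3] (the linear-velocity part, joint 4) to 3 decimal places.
1.000

prismatic axis z_3 = (-0.0000,1.0000,0.0000)
J_v[:, 3] = z_3; J_ω[:, 3] = (0,0,0)
entry J[1][3] = 1.0000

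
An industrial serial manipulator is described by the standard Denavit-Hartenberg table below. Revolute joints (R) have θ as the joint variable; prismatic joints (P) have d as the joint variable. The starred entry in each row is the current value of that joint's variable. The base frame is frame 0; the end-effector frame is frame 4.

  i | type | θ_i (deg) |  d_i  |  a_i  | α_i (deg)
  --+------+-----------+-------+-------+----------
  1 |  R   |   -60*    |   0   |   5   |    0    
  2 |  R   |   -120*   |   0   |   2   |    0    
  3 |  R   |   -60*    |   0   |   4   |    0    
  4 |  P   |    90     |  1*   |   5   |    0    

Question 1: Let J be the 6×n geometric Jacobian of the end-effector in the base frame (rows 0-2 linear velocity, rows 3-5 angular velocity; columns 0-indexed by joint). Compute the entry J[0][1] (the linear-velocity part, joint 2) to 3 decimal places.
axis z_1 = (0.0000,0.0000,1.0000); lever o_n−o_1 = (-8.3301,0.9641,1.0000)
cross product → J_v[:, 1] = (-0.9641,-8.3301,0.0000)
J_ω[:, 1] = z_1
entry J[0][1] = -0.9641

-0.964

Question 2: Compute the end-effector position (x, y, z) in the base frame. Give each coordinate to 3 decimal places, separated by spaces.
after link 1: o_1 = (2.5000, -4.3301, 0.0000)
after link 2: o_2 = (0.5000, -4.3301, 0.0000)
after link 3: o_3 = (-1.5000, -0.8660, 0.0000)
after link 4: o_4 = (-5.8301, -3.3660, 1.0000)

-5.830 -3.366 1.000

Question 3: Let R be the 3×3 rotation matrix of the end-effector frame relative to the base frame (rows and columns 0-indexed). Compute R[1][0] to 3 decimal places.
End-effector x-axis (col 0 of R) = (-0.8660,-0.5000,0.0000)
R[1][0] = -0.5000

-0.500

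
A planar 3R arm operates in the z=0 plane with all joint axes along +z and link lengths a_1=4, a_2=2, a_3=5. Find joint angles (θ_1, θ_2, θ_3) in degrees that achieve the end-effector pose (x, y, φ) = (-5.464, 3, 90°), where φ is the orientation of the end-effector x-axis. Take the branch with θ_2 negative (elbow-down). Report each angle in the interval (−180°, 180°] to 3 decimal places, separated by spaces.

wrist centre = target − a_3·(cos φ, sin φ) = (-5.4640, -2.0000)
cos θ_2 = (33.8553−4²−2²)/(2·4·2) = 0.8660; θ_2 = -30.0080° (elbow-down)
β = atan2(-2.0000,-5.4640) = -159.8957°; ψ = atan2(-1.0002,5.7319) = -9.8987°
θ_1 = β − ψ = -149.9971°
θ_3 = φ − θ_1 − θ_2 = -89.9950° (wrapped to (-180°,180°])

-149.997 -30.008 -89.995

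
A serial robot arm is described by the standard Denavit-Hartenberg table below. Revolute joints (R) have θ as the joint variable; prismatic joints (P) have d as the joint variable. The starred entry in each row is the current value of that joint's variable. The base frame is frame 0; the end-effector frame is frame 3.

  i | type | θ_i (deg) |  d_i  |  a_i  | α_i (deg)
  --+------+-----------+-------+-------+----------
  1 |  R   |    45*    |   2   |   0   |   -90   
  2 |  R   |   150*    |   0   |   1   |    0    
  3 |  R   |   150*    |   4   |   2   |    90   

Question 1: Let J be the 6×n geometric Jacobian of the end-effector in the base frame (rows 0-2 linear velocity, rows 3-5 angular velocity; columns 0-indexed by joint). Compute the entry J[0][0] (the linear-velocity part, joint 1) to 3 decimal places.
-2.923

axis z_0 = ẑ; lever o_n−o_0 = (-2.7337,2.9232,3.2321)
cross product → J_v[:, 0] = (-2.9232,-2.7337,0.0000)
J_ω[:, 0] = z_0
entry J[0][0] = -2.9232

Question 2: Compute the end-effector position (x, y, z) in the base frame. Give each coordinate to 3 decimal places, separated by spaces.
-2.734 2.923 3.232

after link 1: o_1 = (0.0000, 0.0000, 2.0000)
after link 2: o_2 = (-0.6124, -0.6124, 1.5000)
after link 3: o_3 = (-2.7337, 2.9232, 3.2321)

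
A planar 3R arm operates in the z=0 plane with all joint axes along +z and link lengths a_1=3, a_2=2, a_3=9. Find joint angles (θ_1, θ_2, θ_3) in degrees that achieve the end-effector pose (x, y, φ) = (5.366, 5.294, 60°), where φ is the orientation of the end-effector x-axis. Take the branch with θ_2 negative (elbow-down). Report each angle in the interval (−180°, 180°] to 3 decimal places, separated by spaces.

wrist centre = target − a_3·(cos φ, sin φ) = (0.8660, -2.5002)
cos θ_2 = (7.0011−3²−2²)/(2·3·2) = -0.4999; θ_2 = -119.9939° (elbow-down)
β = atan2(-2.5002,0.8660) = -70.8955°; ψ = atan2(-1.7322,2.0002) = -40.8925°
θ_1 = β − ψ = -30.0030°
θ_3 = φ − θ_1 − θ_2 = -150.0031° (wrapped to (-180°,180°])

-30.003 -119.994 -150.003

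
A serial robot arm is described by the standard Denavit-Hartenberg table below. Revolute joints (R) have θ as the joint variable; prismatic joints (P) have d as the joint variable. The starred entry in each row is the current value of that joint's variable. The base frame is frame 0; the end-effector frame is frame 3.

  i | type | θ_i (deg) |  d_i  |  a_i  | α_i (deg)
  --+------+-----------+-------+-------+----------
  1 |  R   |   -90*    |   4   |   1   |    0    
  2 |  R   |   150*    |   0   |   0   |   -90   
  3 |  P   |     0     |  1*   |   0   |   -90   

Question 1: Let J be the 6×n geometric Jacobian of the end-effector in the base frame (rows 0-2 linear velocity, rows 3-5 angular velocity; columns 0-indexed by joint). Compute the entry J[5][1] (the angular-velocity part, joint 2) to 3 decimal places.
axis z_1 = (0.0000,0.0000,1.0000); lever o_n−o_1 = (-0.8660,0.5000,0.0000)
cross product → J_v[:, 1] = (-0.5000,-0.8660,0.0000)
J_ω[:, 1] = z_1
entry J[5][1] = 1.0000

1.000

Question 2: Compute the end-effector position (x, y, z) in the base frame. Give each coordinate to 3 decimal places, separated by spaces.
-0.866 -0.500 4.000

after link 1: o_1 = (0.0000, -1.0000, 4.0000)
after link 2: o_2 = (0.0000, -1.0000, 4.0000)
after link 3: o_3 = (-0.8660, -0.5000, 4.0000)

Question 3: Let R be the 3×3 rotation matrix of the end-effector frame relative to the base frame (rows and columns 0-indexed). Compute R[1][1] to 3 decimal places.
End-effector y-axis (col 1 of R) = (0.8660,-0.5000,-0.0000)
R[1][1] = -0.5000

-0.500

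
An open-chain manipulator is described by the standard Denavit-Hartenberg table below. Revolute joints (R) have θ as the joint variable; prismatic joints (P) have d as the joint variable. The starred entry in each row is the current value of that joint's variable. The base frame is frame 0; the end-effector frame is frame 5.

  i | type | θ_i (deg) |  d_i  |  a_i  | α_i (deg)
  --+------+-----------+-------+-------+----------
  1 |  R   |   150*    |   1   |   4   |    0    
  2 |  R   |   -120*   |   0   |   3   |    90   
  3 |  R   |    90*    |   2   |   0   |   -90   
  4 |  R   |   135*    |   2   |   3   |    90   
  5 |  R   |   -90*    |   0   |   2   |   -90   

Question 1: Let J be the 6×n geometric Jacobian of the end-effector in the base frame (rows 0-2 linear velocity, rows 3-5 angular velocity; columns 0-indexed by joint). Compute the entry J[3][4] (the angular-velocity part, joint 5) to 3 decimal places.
-0.354

axis z_4 = (-0.3536,0.6124,0.7071); lever o_n−o_4 = (1.7321,1.0000,-0.0000)
cross product → J_v[:, 4] = (-0.7071,1.2247,-1.4142)
J_ω[:, 4] = z_4
entry J[3][4] = -0.3536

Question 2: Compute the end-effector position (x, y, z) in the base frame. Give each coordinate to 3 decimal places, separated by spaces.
-0.927 3.605 -1.121

after link 1: o_1 = (-3.4641, 2.0000, 1.0000)
after link 2: o_2 = (-0.8660, 3.5000, 1.0000)
after link 3: o_3 = (0.1340, 1.7679, 1.0000)
after link 4: o_4 = (-2.6587, 2.6051, -1.1213)
after link 5: o_5 = (-0.9267, 3.6051, -1.1213)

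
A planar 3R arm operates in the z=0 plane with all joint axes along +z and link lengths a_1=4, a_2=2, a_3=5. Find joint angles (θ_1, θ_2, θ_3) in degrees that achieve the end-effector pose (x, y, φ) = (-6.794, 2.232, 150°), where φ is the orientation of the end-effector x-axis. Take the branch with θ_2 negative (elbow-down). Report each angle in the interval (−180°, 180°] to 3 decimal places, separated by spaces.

-150.002 -150.008 90.010

wrist centre = target − a_3·(cos φ, sin φ) = (-2.4639, -0.2680)
cos θ_2 = (6.1425−4²−2²)/(2·4·2) = -0.8661; θ_2 = -150.0079° (elbow-down)
β = atan2(-0.2680,-2.4639) = -173.7922°; ψ = atan2(-0.9998,2.2678) = -23.7902°
θ_1 = β − ψ = -150.0020°
θ_3 = φ − θ_1 − θ_2 = 90.0099° (wrapped to (-180°,180°])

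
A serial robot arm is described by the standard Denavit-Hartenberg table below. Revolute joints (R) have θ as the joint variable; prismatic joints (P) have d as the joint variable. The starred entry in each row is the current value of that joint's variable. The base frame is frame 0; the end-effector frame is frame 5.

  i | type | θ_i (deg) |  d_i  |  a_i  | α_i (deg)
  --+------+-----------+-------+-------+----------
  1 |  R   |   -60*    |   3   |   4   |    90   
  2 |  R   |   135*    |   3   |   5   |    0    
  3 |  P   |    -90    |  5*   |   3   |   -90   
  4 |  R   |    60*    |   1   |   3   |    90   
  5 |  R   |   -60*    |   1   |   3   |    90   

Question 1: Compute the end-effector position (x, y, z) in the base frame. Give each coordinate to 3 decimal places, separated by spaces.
-1.027 -7.428 9.730

after link 1: o_1 = (2.0000, -3.4641, 3.0000)
after link 2: o_2 = (-2.3658, -1.9022, 6.5355)
after link 3: o_3 = (-5.6353, -6.2394, 8.6569)
after link 4: o_4 = (-3.2085, -5.2465, 10.4246)
after link 5: o_5 = (-1.0266, -7.4276, 9.7302)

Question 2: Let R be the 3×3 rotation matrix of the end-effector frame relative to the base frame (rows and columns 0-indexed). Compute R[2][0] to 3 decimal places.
-0.436

End-effector x-axis (col 0 of R) = (0.7696,-0.4669,-0.4356)
R[2][0] = -0.4356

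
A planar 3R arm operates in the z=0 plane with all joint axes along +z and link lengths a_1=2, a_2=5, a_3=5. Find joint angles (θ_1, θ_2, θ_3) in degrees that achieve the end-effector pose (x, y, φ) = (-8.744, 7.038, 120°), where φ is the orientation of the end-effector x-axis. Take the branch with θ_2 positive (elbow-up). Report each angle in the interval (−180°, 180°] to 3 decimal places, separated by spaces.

135.002 30.002 -45.005

wrist centre = target − a_3·(cos φ, sin φ) = (-6.2440, 2.7079)
cos θ_2 = (46.3201−2²−5²)/(2·2·5) = 0.8660; θ_2 = 30.0023° (elbow-up)
β = atan2(2.7079,-6.2440) = 156.5548°; ψ = atan2(2.5002,6.3300) = 21.5525°
θ_1 = β − ψ = 135.0022°
θ_3 = φ − θ_1 − θ_2 = -45.0045° (wrapped to (-180°,180°])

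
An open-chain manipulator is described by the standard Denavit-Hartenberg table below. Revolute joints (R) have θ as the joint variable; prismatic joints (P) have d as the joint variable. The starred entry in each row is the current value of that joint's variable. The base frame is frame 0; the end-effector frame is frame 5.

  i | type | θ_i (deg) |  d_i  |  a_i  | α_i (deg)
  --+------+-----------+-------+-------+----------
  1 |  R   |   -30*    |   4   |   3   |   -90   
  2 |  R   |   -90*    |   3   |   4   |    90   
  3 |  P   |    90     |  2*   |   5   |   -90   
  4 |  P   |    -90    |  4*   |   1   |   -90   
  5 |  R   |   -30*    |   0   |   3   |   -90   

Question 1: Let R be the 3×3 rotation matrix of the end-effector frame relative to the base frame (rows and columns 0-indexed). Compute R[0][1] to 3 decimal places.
-0.500

End-effector y-axis (col 1 of R) = (-0.5000,-0.8660,-0.0000)
R[0][1] = -0.5000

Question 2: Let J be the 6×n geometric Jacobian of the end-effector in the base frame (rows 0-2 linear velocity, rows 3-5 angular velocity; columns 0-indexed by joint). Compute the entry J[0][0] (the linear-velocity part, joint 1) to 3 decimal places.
axis z_0 = ẑ; lever o_n−o_0 = (1.7500,8.2272,2.5000)
cross product → J_v[:, 0] = (-8.2272,1.7500,0.0000)
J_ω[:, 0] = z_0
entry J[0][0] = -8.2272

-8.227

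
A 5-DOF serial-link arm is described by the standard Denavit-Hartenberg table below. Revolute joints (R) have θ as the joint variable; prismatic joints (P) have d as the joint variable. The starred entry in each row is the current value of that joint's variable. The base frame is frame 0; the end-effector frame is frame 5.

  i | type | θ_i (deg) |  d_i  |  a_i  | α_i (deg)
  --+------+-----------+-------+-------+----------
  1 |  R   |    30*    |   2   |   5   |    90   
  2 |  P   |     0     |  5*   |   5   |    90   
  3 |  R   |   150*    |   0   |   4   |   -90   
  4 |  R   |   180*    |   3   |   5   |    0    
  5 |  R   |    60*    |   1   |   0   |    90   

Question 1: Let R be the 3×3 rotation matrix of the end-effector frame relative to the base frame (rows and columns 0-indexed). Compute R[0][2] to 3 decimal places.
0.433

End-effector z-axis (col 2 of R) = (0.4330,0.7500,0.5000)
R[0][2] = 0.4330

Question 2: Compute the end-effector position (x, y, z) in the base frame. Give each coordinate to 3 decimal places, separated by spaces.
after link 1: o_1 = (4.3301, 2.5000, 2.0000)
after link 2: o_2 = (11.1603, 0.6699, 2.0000)
after link 3: o_3 = (9.1603, -2.7942, 2.0000)
after link 4: o_4 = (9.0622, 3.0359, 2.0000)
after link 5: o_5 = (8.1962, 3.5359, 2.0000)

8.196 3.536 2.000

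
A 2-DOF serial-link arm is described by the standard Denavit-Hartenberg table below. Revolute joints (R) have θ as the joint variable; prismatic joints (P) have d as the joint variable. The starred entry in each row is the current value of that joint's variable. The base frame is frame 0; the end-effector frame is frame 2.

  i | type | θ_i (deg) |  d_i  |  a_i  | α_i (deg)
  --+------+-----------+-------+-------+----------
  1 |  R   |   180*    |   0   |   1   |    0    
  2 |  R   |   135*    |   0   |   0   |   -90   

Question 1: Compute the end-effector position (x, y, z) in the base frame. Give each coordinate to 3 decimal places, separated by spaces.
after link 1: o_1 = (-1.0000, 0.0000, 0.0000)
after link 2: o_2 = (-1.0000, 0.0000, 0.0000)

-1.000 0.000 0.000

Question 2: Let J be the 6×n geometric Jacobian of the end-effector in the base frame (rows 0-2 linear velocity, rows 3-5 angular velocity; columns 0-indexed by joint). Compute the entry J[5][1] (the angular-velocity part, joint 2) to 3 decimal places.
1.000

axis z_1 = (0.0000,0.0000,1.0000); lever o_n−o_1 = (0.0000,0.0000,0.0000)
cross product → J_v[:, 1] = (0.0000,0.0000,0.0000)
J_ω[:, 1] = z_1
entry J[5][1] = 1.0000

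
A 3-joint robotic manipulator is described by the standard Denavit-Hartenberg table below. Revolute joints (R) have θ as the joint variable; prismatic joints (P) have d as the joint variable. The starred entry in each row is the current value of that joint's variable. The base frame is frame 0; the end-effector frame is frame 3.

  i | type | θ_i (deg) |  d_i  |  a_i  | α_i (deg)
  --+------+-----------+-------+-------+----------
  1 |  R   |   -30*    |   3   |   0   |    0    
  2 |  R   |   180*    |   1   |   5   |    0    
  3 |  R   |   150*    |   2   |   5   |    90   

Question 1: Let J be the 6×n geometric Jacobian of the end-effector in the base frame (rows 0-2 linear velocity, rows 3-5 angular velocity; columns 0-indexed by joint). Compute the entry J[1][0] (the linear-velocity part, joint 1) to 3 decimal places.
-1.830

axis z_0 = ẑ; lever o_n−o_0 = (-1.8301,-1.8301,6.0000)
cross product → J_v[:, 0] = (1.8301,-1.8301,0.0000)
J_ω[:, 0] = z_0
entry J[1][0] = -1.8301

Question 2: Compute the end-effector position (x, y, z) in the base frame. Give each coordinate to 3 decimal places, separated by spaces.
-1.830 -1.830 6.000

after link 1: o_1 = (0.0000, 0.0000, 3.0000)
after link 2: o_2 = (-4.3301, 2.5000, 4.0000)
after link 3: o_3 = (-1.8301, -1.8301, 6.0000)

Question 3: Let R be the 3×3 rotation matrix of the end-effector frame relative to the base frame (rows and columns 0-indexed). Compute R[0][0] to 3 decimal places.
End-effector x-axis (col 0 of R) = (0.5000,-0.8660,0.0000)
R[0][0] = 0.5000

0.500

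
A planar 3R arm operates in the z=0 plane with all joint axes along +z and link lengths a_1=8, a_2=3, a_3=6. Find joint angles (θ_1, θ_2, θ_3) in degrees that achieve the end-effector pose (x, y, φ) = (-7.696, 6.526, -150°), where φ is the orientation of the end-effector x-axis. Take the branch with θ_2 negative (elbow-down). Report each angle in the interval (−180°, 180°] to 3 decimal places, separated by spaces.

wrist centre = target − a_3·(cos φ, sin φ) = (-2.4998, 9.5260)
cos θ_2 = (96.9939−8²−3²)/(2·8·3) = 0.4999; θ_2 = -60.0084° (elbow-down)
β = atan2(9.5260,-2.4998) = 104.7042°; ψ = atan2(-2.5983,9.4996) = -15.2972°
θ_1 = β − ψ = 120.0014°
θ_3 = φ − θ_1 − θ_2 = 150.0070° (wrapped to (-180°,180°])

120.001 -60.008 150.007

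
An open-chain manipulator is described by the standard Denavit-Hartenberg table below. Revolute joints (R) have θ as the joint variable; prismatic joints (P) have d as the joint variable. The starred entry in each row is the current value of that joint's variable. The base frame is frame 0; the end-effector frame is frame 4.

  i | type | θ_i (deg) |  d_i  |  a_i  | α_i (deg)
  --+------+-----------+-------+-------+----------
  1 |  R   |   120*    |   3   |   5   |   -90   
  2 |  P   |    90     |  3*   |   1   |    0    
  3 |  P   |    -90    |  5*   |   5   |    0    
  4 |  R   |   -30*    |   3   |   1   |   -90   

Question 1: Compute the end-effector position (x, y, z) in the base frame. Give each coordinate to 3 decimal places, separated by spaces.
-14.959 3.910 2.500

after link 1: o_1 = (-2.5000, 4.3301, 3.0000)
after link 2: o_2 = (-5.0981, 2.8301, 2.0000)
after link 3: o_3 = (-11.9282, 4.6603, 2.0000)
after link 4: o_4 = (-14.9593, 3.9103, 2.5000)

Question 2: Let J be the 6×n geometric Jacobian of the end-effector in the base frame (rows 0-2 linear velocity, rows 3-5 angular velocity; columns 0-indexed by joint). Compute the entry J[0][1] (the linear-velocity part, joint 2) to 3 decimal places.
-0.866

prismatic axis z_1 = (-0.8660,-0.5000,0.0000)
J_v[:, 1] = z_1; J_ω[:, 1] = (0,0,0)
entry J[0][1] = -0.8660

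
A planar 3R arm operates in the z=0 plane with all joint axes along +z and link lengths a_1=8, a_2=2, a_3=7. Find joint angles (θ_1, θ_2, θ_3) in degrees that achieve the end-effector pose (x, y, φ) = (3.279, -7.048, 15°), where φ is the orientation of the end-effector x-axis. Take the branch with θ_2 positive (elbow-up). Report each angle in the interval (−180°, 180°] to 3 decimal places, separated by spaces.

wrist centre = target − a_3·(cos φ, sin φ) = (-3.4825, -8.8597)
cos θ_2 = (90.6225−8²−2²)/(2·8·2) = 0.7070; θ_2 = 45.0123° (elbow-up)
β = atan2(-8.8597,-3.4825) = -111.4582°; ψ = atan2(1.4145,9.4139) = 8.5452°
θ_1 = β − ψ = -120.0035°
θ_3 = φ − θ_1 − θ_2 = 89.9911° (wrapped to (-180°,180°])

-120.003 45.012 89.991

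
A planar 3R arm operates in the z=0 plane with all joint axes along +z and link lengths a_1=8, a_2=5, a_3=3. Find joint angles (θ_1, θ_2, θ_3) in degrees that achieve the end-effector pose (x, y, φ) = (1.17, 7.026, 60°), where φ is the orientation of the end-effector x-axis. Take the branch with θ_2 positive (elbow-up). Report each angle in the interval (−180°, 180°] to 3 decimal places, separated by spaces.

60.000 150.004 -150.004

wrist centre = target − a_3·(cos φ, sin φ) = (-0.3300, 4.4279)
cos θ_2 = (19.7154−8²−5²)/(2·8·5) = -0.8661; θ_2 = 150.0037° (elbow-up)
β = atan2(4.4279,-0.3300) = 94.2622°; ψ = atan2(2.4997,3.6697) = 34.2618°
θ_1 = β − ψ = 60.0004°
θ_3 = φ − θ_1 − θ_2 = -150.0041° (wrapped to (-180°,180°])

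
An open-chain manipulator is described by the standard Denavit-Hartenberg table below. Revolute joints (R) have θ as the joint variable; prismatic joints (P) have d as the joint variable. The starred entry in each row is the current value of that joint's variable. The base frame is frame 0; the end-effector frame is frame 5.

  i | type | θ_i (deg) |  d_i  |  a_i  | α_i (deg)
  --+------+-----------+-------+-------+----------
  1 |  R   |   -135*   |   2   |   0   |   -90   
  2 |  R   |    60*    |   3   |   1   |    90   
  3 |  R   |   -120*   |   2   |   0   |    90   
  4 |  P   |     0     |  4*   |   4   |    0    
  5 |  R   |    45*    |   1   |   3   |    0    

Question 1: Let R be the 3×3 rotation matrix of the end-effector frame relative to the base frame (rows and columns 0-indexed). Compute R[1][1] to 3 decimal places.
-0.991

End-effector y-axis (col 1 of R) = (-0.1250,-0.9910,0.0474)
R[1][1] = -0.9910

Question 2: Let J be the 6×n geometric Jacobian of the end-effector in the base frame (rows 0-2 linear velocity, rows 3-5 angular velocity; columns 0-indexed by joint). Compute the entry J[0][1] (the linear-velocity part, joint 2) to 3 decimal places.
axis z_1 = (0.7071,-0.7071,0.0000); lever o_n−o_1 = (-0.1237,-0.4049,7.5952)
cross product → J_v[:, 1] = (-5.3706,-5.3706,-0.3738)
J_ω[:, 1] = z_1
entry J[0][1] = -5.3706

-5.371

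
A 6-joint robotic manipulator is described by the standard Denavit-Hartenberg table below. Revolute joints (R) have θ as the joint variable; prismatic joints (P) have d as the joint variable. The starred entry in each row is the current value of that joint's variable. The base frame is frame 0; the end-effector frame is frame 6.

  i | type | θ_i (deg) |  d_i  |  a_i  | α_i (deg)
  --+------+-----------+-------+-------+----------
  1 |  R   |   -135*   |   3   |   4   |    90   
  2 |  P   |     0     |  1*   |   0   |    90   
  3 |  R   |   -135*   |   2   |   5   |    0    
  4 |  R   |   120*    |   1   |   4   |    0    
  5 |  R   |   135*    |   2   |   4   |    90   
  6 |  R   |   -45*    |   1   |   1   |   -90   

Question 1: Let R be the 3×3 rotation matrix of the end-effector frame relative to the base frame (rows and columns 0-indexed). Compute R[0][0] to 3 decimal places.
-0.183

End-effector x-axis (col 0 of R) = (-0.1830,0.6830,0.7071)
R[0][0] = -0.1830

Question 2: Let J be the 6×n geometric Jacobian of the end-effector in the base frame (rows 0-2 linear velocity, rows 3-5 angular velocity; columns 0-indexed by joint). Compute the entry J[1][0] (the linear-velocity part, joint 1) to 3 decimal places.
axis z_0 = ẑ; lever o_n−o_0 = (-2.7197,-1.2975,-1.2929)
cross product → J_v[:, 0] = (1.2975,-2.7197,0.0000)
J_ω[:, 0] = z_0
entry J[1][0] = -2.7197

-2.720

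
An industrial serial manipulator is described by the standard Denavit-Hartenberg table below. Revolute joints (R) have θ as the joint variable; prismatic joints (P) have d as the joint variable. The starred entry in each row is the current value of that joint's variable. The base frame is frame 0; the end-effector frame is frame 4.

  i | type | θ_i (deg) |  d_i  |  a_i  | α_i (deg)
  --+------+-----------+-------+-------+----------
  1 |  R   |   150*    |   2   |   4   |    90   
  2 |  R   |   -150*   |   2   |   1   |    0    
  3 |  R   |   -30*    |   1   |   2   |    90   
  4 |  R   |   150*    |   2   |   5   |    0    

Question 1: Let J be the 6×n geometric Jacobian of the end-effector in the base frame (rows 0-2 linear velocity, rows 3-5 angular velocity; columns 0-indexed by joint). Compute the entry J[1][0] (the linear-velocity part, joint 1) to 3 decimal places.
-1.982

axis z_0 = ẑ; lever o_n−o_0 = (-1.9821,7.4952,3.5000)
cross product → J_v[:, 0] = (-7.4952,-1.9821,0.0000)
J_ω[:, 0] = z_0
entry J[1][0] = -1.9821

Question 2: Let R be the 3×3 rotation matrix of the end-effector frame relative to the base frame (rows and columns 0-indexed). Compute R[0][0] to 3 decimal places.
-0.500

End-effector x-axis (col 0 of R) = (-0.5000,0.8660,0.0000)
R[0][0] = -0.5000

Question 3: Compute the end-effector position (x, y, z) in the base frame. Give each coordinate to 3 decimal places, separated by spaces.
-1.982 7.495 3.500

after link 1: o_1 = (-3.4641, 2.0000, 2.0000)
after link 2: o_2 = (-1.7141, 3.2990, 1.5000)
after link 3: o_3 = (0.5179, 3.1651, 1.5000)
after link 4: o_4 = (-1.9821, 7.4952, 3.5000)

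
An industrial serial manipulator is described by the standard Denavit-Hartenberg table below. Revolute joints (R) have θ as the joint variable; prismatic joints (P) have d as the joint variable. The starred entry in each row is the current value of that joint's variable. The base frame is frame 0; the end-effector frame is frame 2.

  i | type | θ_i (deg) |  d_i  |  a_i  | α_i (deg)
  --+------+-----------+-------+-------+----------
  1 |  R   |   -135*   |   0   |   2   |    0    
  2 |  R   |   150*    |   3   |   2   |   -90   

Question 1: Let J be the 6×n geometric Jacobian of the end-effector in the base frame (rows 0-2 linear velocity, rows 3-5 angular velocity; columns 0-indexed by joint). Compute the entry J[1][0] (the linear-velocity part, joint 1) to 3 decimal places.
axis z_0 = ẑ; lever o_n−o_0 = (0.5176,-0.8966,3.0000)
cross product → J_v[:, 0] = (0.8966,0.5176,-0.0000)
J_ω[:, 0] = z_0
entry J[1][0] = 0.5176

0.518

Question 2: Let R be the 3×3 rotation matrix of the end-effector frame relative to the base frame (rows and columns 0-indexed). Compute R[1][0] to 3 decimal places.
End-effector x-axis (col 0 of R) = (0.9659,0.2588,0.0000)
R[1][0] = 0.2588

0.259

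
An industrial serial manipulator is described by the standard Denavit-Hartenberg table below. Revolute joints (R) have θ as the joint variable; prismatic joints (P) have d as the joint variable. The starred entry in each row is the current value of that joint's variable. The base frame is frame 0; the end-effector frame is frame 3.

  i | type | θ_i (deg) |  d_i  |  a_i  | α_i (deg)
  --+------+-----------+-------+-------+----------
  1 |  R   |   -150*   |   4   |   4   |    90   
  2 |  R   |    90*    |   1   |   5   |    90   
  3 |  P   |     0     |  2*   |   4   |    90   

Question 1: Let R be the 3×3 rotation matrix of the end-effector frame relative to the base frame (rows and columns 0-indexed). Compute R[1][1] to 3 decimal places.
End-effector y-axis (col 1 of R) = (-0.8660,-0.5000,-0.0000)
R[1][1] = -0.5000

-0.500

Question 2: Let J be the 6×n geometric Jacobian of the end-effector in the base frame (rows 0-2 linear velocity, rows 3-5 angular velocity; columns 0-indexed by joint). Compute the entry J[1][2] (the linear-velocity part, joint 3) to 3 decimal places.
-0.500

prismatic axis z_2 = (-0.8660,-0.5000,-0.0000)
J_v[:, 2] = z_2; J_ω[:, 2] = (0,0,0)
entry J[1][2] = -0.5000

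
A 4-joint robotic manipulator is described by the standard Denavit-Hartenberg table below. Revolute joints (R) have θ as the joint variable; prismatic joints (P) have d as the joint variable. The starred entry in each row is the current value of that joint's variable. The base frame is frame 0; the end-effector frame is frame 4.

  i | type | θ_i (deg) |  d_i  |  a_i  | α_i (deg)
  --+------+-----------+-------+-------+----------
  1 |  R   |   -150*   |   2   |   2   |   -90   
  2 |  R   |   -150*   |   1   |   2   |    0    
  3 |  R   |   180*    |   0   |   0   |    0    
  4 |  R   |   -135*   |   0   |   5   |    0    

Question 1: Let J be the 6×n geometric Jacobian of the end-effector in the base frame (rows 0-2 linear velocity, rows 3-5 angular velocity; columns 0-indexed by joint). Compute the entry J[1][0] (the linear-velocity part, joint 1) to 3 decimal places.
axis z_0 = ẑ; lever o_n−o_0 = (1.3887,-0.3530,7.8296)
cross product → J_v[:, 0] = (0.3530,1.3887,-0.0000)
J_ω[:, 0] = z_0
entry J[1][0] = 1.3887

1.389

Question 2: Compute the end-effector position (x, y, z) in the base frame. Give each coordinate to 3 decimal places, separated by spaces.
after link 1: o_1 = (-1.7321, -1.0000, 2.0000)
after link 2: o_2 = (0.2679, -1.0000, 3.0000)
after link 3: o_3 = (0.2679, -1.0000, 3.0000)
after link 4: o_4 = (1.3887, -0.3530, 7.8296)

1.389 -0.353 7.830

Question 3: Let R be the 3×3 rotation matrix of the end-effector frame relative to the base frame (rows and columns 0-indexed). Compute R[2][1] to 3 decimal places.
End-effector y-axis (col 1 of R) = (-0.8365,-0.4830,0.2588)
R[2][1] = 0.2588

0.259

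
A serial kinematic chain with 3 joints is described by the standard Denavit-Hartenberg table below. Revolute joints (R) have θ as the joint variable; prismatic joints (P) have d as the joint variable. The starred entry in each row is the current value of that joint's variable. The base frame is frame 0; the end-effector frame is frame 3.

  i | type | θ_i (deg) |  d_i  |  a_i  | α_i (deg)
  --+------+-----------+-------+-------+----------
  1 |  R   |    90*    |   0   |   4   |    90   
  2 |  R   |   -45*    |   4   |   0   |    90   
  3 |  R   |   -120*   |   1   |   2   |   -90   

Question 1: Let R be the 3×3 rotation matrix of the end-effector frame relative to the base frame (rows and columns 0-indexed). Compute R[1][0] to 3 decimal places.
-0.354

End-effector x-axis (col 0 of R) = (-0.8660,-0.3536,0.3536)
R[1][0] = -0.3536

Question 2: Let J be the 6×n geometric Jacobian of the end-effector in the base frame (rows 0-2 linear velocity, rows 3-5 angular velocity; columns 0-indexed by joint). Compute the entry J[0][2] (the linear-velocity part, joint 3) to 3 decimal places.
axis z_2 = (0.0000,-0.7071,-0.7071); lever o_n−o_2 = (-1.7321,-1.4142,-0.0000)
cross product → J_v[:, 2] = (-1.0000,1.2247,-1.2247)
J_ω[:, 2] = z_2
entry J[0][2] = -1.0000

-1.000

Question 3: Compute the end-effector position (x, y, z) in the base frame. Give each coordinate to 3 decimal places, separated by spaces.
2.268 2.586 -0.000

after link 1: o_1 = (0.0000, 4.0000, 0.0000)
after link 2: o_2 = (4.0000, 4.0000, 0.0000)
after link 3: o_3 = (2.2679, 2.5858, -0.0000)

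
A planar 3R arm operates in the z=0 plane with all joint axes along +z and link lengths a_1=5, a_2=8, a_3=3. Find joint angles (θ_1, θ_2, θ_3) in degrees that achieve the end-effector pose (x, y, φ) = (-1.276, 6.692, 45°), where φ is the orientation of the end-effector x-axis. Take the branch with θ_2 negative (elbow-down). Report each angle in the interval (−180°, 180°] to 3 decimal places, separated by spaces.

wrist centre = target − a_3·(cos φ, sin φ) = (-3.3973, 4.5707)
cos θ_2 = (32.4329−5²−8²)/(2·5·8) = -0.7071; θ_2 = -134.9985° (elbow-down)
β = atan2(4.5707,-3.3973) = 126.6229°; ψ = atan2(-5.6570,-0.6567) = -96.6217°
θ_1 = β − ψ = 223.2446°
θ_3 = φ − θ_1 − θ_2 = -43.2461° (wrapped to (-180°,180°])

-136.755 -134.999 -43.246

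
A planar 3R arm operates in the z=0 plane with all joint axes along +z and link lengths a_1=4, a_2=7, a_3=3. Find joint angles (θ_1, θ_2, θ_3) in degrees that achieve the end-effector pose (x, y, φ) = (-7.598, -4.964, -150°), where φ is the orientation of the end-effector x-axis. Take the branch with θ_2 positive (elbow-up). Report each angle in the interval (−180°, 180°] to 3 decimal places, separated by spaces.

wrist centre = target − a_3·(cos φ, sin φ) = (-4.9999, -3.4640)
cos θ_2 = (36.9985−4²−7²)/(2·4·7) = -0.5000; θ_2 = 120.0017° (elbow-up)
β = atan2(-3.4640,-4.9999) = -145.2854°; ψ = atan2(6.0621,0.4998) = 85.2866°
θ_1 = β − ψ = -230.5720°
θ_3 = φ − θ_1 − θ_2 = -39.4297° (wrapped to (-180°,180°])

129.428 120.002 -39.430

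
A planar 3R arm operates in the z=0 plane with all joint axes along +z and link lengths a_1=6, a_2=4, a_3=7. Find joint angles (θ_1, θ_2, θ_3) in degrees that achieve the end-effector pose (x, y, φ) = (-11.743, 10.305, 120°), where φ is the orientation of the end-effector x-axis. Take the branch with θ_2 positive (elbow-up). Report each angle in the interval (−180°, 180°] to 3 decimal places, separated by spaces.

wrist centre = target − a_3·(cos φ, sin φ) = (-8.2430, 4.2428)
cos θ_2 = (85.9486−6²−4²)/(2·6·4) = 0.7073; θ_2 = 44.9874° (elbow-up)
β = atan2(4.2428,-8.2430) = 152.7643°; ψ = atan2(2.8278,8.8290) = 17.7594°
θ_1 = β − ψ = 135.0049°
θ_3 = φ − θ_1 − θ_2 = -59.9923° (wrapped to (-180°,180°])

135.005 44.987 -59.992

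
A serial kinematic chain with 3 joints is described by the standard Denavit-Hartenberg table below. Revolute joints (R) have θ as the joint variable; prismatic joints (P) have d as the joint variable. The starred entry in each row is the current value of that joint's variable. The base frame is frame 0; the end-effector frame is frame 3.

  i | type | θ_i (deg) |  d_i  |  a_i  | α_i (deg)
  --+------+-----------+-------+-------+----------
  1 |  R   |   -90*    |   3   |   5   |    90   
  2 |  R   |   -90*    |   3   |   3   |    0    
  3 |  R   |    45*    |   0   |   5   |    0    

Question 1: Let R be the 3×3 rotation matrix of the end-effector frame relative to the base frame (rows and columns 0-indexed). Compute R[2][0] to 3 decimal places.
End-effector x-axis (col 0 of R) = (-0.0000,-0.7071,-0.7071)
R[2][0] = -0.7071

-0.707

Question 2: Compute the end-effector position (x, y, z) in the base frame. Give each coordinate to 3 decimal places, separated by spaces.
-3.000 -8.536 -3.536

after link 1: o_1 = (0.0000, -5.0000, 3.0000)
after link 2: o_2 = (-3.0000, -5.0000, 0.0000)
after link 3: o_3 = (-3.0000, -8.5355, -3.5355)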